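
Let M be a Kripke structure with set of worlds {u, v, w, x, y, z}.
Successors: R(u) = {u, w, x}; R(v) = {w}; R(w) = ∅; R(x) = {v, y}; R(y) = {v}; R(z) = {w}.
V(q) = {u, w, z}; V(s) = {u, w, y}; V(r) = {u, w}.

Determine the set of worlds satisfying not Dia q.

w, x, y

Let φ = not Dia q. Evaluate φ at each world:
  u (successors {u, w, x}): φ is false.
  v (successors {w}): φ is false.
  w (successors ∅): φ is true.
  x (successors {v, y}): φ is true.
  y (successors {v}): φ is true.
  z (successors {w}): φ is false.
For instance, at u:
  At u: Dia q is true, so not Dia q is false.
    At u: Dia q requires q at some successor in {u, w, x}.
      q holds at u, so Dia q is true at u.
Satisfying worlds: {w, x, y}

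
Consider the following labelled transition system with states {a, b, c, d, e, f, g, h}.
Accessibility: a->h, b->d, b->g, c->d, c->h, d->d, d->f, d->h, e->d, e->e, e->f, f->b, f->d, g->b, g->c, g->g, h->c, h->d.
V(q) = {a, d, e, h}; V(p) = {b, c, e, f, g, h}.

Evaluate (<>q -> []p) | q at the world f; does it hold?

No

At f: <>q -> []p is false, q is false, so (<>q -> []p) | q is false.
  At f: <>q is true, []p is false, so <>q -> []p is false.
    At f: <>q requires q at some successor in {b, d}.
      q holds at d, so <>q is true at f.
    At f: []p requires p at every successor {b, d}.
      p fails at d, so []p is false at f.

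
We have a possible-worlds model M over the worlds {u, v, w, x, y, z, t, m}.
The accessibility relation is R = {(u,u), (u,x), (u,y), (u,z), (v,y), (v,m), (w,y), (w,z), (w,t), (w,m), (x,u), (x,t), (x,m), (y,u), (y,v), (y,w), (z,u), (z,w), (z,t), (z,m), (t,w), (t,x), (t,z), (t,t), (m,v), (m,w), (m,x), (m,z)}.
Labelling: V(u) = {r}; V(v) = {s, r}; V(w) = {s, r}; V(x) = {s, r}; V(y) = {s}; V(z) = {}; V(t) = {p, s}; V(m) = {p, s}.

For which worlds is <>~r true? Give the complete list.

u, v, w, x, z, t, m

Let φ = <>~r. Evaluate φ at each world:
  u (successors {u, x, y, z}): φ is true.
  v (successors {y, m}): φ is true.
  w (successors {y, z, t, m}): φ is true.
  x (successors {u, t, m}): φ is true.
  y (successors {u, v, w}): φ is false.
  z (successors {u, w, t, m}): φ is true.
  t (successors {w, x, z, t}): φ is true.
  m (successors {v, w, x, z}): φ is true.
For instance, at v:
  At v: <>~r requires ~r at some successor in {y, m}.
    ~r holds at y, so <>~r is true at v.
Satisfying worlds: {u, v, w, x, z, t, m}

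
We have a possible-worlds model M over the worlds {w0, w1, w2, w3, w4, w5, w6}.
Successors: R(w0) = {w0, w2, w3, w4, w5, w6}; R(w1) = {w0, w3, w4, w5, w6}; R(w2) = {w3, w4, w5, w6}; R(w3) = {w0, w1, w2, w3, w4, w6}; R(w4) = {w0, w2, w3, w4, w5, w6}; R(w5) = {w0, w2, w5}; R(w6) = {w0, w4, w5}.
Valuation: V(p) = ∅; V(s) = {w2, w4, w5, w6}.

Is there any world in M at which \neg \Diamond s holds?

No

Let φ = \neg \Diamond s. Evaluate φ at each world:
  w0 (successors {w0, w2, w3, w4, w5, w6}): φ is false.
  w1 (successors {w0, w3, w4, w5, w6}): φ is false.
  w2 (successors {w3, w4, w5, w6}): φ is false.
  w3 (successors {w0, w1, w2, w3, w4, w6}): φ is false.
  w4 (successors {w0, w2, w3, w4, w5, w6}): φ is false.
  w5 (successors {w0, w2, w5}): φ is false.
  w6 (successors {w0, w4, w5}): φ is false.
For instance, at w2:
  At w2: \Diamond s is true, so \neg \Diamond s is false.
    At w2: \Diamond s requires s at some successor in {w3, w4, w5, w6}.
      s holds at w4, so \Diamond s is true at w2.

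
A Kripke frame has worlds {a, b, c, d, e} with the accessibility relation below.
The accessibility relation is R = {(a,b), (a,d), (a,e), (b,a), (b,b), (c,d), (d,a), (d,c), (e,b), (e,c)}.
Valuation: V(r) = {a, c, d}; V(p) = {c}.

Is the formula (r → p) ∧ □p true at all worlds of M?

No

Let φ = (r → p) ∧ □p. Evaluate φ at each world:
  a (successors {b, d, e}): φ is false.
  b (successors {a, b}): φ is false.
  c (successors {d}): φ is false.
  d (successors {a, c}): φ is false.
  e (successors {b, c}): φ is false.
Detail at a (counterexample):
  At a: r → p is false, □p is false, so (r → p) ∧ □p is false.
    At a: □p requires p at every successor {b, d, e}.
      p fails at b, so □p is false at a.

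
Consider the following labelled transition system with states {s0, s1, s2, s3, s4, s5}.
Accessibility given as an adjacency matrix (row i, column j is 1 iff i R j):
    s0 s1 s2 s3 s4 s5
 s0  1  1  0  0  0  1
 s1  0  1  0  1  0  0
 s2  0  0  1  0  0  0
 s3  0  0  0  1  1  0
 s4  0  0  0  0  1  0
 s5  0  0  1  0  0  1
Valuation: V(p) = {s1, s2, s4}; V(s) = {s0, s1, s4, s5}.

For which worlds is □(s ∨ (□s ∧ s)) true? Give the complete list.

Let φ = □(s ∨ (□s ∧ s)). Evaluate φ at each world:
  s0 (successors {s0, s1, s5}): φ is true.
  s1 (successors {s1, s3}): φ is false.
  s2 (successors {s2}): φ is false.
  s3 (successors {s3, s4}): φ is false.
  s4 (successors {s4}): φ is true.
  s5 (successors {s2, s5}): φ is false.
For instance, at s0:
  At s0: □(s ∨ (□s ∧ s)) requires s ∨ (□s ∧ s) at every successor {s0, s1, s5}.
      At s0: s is true, □s ∧ s is true, so s ∨ (□s ∧ s) is true.
      At s1: s is true, □s ∧ s is false, so s ∨ (□s ∧ s) is true.
      At s5: s is true, □s ∧ s is false, so s ∨ (□s ∧ s) is true.
  So □(s ∨ (□s ∧ s)) is true at s0.
Satisfying worlds: {s0, s4}

s0, s4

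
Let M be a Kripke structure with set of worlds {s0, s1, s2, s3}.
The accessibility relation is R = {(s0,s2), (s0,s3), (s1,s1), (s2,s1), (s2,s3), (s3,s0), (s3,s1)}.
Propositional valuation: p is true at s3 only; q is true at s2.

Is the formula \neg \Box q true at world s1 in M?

At s1: \Box q is false, so \neg \Box q is true.
  At s1: \Box q requires q at every successor {s1}.
    q fails at s1, so \Box q is false at s1.

Yes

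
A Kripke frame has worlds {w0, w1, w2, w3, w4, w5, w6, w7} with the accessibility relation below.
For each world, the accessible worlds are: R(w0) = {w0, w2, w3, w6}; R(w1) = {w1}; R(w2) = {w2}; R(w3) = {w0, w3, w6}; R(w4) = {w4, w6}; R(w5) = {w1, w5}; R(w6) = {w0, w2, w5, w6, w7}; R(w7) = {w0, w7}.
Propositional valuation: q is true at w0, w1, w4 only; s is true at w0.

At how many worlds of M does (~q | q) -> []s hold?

Let φ = (~q | q) -> []s. Evaluate φ at each world:
  w0 (successors {w0, w2, w3, w6}): φ is false.
  w1 (successors {w1}): φ is false.
  w2 (successors {w2}): φ is false.
  w3 (successors {w0, w3, w6}): φ is false.
  w4 (successors {w4, w6}): φ is false.
  w5 (successors {w1, w5}): φ is false.
  w6 (successors {w0, w2, w5, w6, w7}): φ is false.
  w7 (successors {w0, w7}): φ is false.
For instance, at w5:
  At w5: ~q | q is true, []s is false, so (~q | q) -> []s is false.
    At w5: []s requires s at every successor {w1, w5}.
      s fails at w1, so []s is false at w5.
Satisfying worlds: none.

0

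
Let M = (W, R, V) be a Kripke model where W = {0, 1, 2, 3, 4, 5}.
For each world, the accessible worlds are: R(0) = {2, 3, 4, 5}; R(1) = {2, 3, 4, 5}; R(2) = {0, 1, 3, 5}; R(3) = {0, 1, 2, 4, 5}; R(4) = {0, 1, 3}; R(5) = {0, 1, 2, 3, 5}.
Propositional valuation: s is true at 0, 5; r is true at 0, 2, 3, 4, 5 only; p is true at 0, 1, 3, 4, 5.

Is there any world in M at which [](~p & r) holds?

No

Let φ = [](~p & r). Evaluate φ at each world:
  0 (successors {2, 3, 4, 5}): φ is false.
  1 (successors {2, 3, 4, 5}): φ is false.
  2 (successors {0, 1, 3, 5}): φ is false.
  3 (successors {0, 1, 2, 4, 5}): φ is false.
  4 (successors {0, 1, 3}): φ is false.
  5 (successors {0, 1, 2, 3, 5}): φ is false.
For instance, at 0:
  At 0: [](~p & r) requires ~p & r at every successor {2, 3, 4, 5}.
    ~p & r fails at 3, so [](~p & r) is false at 0.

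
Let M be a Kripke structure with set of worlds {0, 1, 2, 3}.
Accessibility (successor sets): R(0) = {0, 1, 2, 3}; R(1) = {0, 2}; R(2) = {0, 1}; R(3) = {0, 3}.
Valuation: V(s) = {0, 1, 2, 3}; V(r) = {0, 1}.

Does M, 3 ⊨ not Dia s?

At 3: Dia s is true, so not Dia s is false.
  At 3: Dia s requires s at some successor in {0, 3}.
    s holds at 0, so Dia s is true at 3.

No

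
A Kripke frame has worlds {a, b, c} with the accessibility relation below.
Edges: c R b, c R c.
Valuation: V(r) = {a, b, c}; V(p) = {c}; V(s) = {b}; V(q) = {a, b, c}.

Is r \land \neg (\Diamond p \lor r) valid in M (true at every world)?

No

Recall that \Diamond ψ holds at a world iff ψ holds at some accessible world.
Let φ = r \land \neg (\Diamond p \lor r). Evaluate φ at each world:
  a (successors ∅): φ is false.
  b (successors ∅): φ is false.
  c (successors {b, c}): φ is false.
Detail at a (counterexample):
  At a: r is true, \neg (\Diamond p \lor r) is false, so r \land \neg (\Diamond p \lor r) is false.
    At a: \Diamond p \lor r is true, so \neg (\Diamond p \lor r) is false.
      At a: \Diamond p is false, r is true, so \Diamond p \lor r is true.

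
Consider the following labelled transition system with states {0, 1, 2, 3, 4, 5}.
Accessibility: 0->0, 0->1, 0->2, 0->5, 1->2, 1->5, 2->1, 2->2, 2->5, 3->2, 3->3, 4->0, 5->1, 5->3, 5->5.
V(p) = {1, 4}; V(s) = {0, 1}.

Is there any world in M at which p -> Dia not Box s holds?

Yes

Recall that Box ψ holds at a world iff ψ holds at every accessible world, and Dia ψ holds iff ψ holds at some accessible world.
Let φ = p -> Dia not Box s. Evaluate φ at each world:
  0 (successors {0, 1, 2, 5}): φ is true.
  1 (successors {2, 5}): φ is true.
  2 (successors {1, 2, 5}): φ is true.
  3 (successors {2, 3}): φ is true.
  4 (successors {0}): φ is true.
  5 (successors {1, 3, 5}): φ is true.
Detail at 0 (witness):
  At 0: p is false, Dia not Box s is true, so p -> Dia not Box s is true.
    At 0: Dia not Box s requires not Box s at some successor in {0, 1, 2, 5}.
      not Box s holds at 0, so Dia not Box s is true at 0.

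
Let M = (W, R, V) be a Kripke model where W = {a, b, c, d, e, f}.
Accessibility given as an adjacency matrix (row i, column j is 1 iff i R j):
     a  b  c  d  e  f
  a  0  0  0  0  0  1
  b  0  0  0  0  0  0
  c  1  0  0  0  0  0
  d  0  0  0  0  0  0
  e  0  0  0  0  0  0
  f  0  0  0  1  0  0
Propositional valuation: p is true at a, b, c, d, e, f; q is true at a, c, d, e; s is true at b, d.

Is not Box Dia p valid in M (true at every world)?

Recall that Box ψ holds at a world iff ψ holds at every accessible world, and Dia ψ holds iff ψ holds at some accessible world.
Let φ = not Box Dia p. Evaluate φ at each world:
  a (successors {f}): φ is false.
  b (successors ∅): φ is false.
  c (successors {a}): φ is false.
  d (successors ∅): φ is false.
  e (successors ∅): φ is false.
  f (successors {d}): φ is true.
Detail at a (counterexample):
  At a: Box Dia p is true, so not Box Dia p is false.
    At a: Box Dia p requires Dia p at every successor {f}.
      At f: Dia p is true.
    So Box Dia p is true at a.

No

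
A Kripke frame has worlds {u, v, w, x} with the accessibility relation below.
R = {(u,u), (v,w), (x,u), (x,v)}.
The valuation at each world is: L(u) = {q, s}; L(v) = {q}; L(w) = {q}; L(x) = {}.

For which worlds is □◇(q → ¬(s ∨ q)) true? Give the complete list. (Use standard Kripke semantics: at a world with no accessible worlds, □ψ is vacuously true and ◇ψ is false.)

w

Recall that □ψ holds at a world iff ψ holds at every accessible world, and ◇ψ holds iff ψ holds at some accessible world.
Let φ = □◇(q → ¬(s ∨ q)). Evaluate φ at each world:
  u (successors {u}): φ is false.
  v (successors {w}): φ is false.
  w (successors ∅): φ is true.
  x (successors {u, v}): φ is false.
For instance, at v:
  At v: □◇(q → ¬(s ∨ q)) requires ◇(q → ¬(s ∨ q)) at every successor {w}.
    ◇(q → ¬(s ∨ q)) fails at w, so □◇(q → ¬(s ∨ q)) is false at v.
      At w: no accessible worlds, so ◇(q → ¬(s ∨ q)) is false.
Satisfying worlds: {w}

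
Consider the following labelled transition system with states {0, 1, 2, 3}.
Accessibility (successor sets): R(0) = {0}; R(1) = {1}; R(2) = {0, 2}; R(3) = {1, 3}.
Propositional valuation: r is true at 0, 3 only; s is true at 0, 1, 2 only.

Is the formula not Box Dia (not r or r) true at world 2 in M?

No

At 2: Box Dia (not r or r) is true, so not Box Dia (not r or r) is false.
  At 2: Box Dia (not r or r) requires Dia (not r or r) at every successor {0, 2}.
      At 0: Dia (not r or r) requires not r or r at some successor in {0}.
        not r or r holds at 0, so Dia (not r or r) is true at 0.
      At 2: Dia (not r or r) requires not r or r at some successor in {0, 2}.
        not r or r holds at 0, so Dia (not r or r) is true at 2.
  So Box Dia (not r or r) is true at 2.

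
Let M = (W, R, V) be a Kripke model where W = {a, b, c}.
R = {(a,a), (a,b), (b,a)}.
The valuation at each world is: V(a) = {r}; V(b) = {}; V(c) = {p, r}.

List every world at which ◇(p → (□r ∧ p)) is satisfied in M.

Let φ = ◇(p → (□r ∧ p)). Evaluate φ at each world:
  a (successors {a, b}): φ is true.
  b (successors {a}): φ is true.
  c (successors ∅): φ is false.
For instance, at a:
  At a: ◇(p → (□r ∧ p)) requires p → (□r ∧ p) at some successor in {a, b}.
    p → (□r ∧ p) holds at a, so ◇(p → (□r ∧ p)) is true at a.
      At a: p is false, □r ∧ p is false, so p → (□r ∧ p) is true.
Satisfying worlds: {a, b}

a, b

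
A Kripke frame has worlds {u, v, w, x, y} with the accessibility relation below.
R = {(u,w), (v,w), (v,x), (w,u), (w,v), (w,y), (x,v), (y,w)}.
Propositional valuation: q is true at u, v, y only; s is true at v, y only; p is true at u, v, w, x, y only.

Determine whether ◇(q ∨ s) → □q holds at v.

Yes

At v: ◇(q ∨ s) is false, □q is false, so ◇(q ∨ s) → □q is true.
  At v: ◇(q ∨ s) requires q ∨ s at some successor in {w, x}.
    At w: q ∨ s is false.
    At x: q ∨ s is false.
  So ◇(q ∨ s) is false at v.
  At v: □q requires q at every successor {w, x}.
    q fails at w, so □q is false at v.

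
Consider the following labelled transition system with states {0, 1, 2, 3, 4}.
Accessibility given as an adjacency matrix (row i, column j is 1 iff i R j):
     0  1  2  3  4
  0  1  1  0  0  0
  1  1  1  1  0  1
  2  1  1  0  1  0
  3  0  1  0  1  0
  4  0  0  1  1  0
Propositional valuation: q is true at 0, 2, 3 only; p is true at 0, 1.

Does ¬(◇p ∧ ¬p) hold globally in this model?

Let φ = ¬(◇p ∧ ¬p). Evaluate φ at each world:
  0 (successors {0, 1}): φ is true.
  1 (successors {0, 1, 2, 4}): φ is true.
  2 (successors {0, 1, 3}): φ is false.
  3 (successors {1, 3}): φ is false.
  4 (successors {2, 3}): φ is true.
Detail at 2 (counterexample):
  At 2: ◇p ∧ ¬p is true, so ¬(◇p ∧ ¬p) is false.
    At 2: ◇p is true, ¬p is true, so ◇p ∧ ¬p is true.
      At 2: ◇p requires p at some successor in {0, 1, 3}.
        p holds at 0, so ◇p is true at 2.

No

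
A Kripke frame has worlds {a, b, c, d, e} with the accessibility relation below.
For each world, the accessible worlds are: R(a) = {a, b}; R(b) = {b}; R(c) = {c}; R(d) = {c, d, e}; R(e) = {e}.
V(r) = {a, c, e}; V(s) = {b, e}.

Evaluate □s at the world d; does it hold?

Recall that □ψ holds at a world iff ψ holds at every accessible world, and ◇ψ holds iff ψ holds at some accessible world.
At d: □s requires s at every successor {c, d, e}.
  s fails at c, so □s is false at d.

No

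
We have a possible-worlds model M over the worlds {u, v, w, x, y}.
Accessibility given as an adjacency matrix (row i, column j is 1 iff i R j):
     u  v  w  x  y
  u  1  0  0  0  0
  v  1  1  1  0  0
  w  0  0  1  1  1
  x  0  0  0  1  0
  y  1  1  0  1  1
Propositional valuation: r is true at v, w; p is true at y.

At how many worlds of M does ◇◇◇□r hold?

0

Let φ = ◇◇◇□r. Evaluate φ at each world:
  u (successors {u}): φ is false.
  v (successors {u, v, w}): φ is false.
  w (successors {w, x, y}): φ is false.
  x (successors {x}): φ is false.
  y (successors {u, v, x, y}): φ is false.
For instance, at v:
  At v: ◇◇◇□r requires ◇◇□r at some successor in {u, v, w}.
    At u: ◇◇□r is false.
    At v: ◇◇□r is false.
    At w: ◇◇□r is false.
  So ◇◇◇□r is false at v.
Satisfying worlds: none.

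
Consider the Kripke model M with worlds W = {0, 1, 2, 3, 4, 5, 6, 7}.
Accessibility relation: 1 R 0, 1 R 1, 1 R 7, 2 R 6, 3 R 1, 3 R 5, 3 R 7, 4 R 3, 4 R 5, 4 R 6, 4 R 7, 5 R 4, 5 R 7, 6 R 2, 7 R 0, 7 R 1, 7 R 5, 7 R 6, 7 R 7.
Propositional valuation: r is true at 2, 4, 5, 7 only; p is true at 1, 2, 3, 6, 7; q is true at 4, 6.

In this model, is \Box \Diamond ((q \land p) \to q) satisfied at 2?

Recall that \Box ψ holds at a world iff ψ holds at every accessible world, and \Diamond ψ holds iff ψ holds at some accessible world.
At 2: \Box \Diamond ((q \land p) \to q) requires \Diamond ((q \land p) \to q) at every successor {6}.
    At 6: \Diamond ((q \land p) \to q) requires (q \land p) \to q at some successor in {2}.
      (q \land p) \to q holds at 2, so \Diamond ((q \land p) \to q) is true at 6.
So \Box \Diamond ((q \land p) \to q) is true at 2.

Yes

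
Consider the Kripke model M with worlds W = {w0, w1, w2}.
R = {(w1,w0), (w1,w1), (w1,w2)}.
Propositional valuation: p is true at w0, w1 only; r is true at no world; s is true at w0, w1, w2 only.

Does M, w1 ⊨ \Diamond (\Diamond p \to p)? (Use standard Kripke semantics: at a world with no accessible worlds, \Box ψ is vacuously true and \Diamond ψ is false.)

At w1: \Diamond (\Diamond p \to p) requires \Diamond p \to p at some successor in {w0, w1, w2}.
  \Diamond p \to p holds at w0, so \Diamond (\Diamond p \to p) is true at w1.
    At w0: \Diamond p is false, p is true, so \Diamond p \to p is true.
      At w0: no accessible worlds, so \Diamond p is false.

Yes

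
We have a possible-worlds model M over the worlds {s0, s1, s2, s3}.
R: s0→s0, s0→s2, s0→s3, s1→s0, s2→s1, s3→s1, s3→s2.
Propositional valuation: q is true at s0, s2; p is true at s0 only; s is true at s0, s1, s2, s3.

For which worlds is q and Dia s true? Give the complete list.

Recall that Dia ψ holds at a world iff ψ holds at some accessible world.
Let φ = q and Dia s. Evaluate φ at each world:
  s0 (successors {s0, s2, s3}): φ is true.
  s1 (successors {s0}): φ is false.
  s2 (successors {s1}): φ is true.
  s3 (successors {s1, s2}): φ is false.
For instance, at s0:
  At s0: q is true, Dia s is true, so q and Dia s is true.
    At s0: Dia s requires s at some successor in {s0, s2, s3}.
      s holds at s0, so Dia s is true at s0.
Satisfying worlds: {s0, s2}

s0, s2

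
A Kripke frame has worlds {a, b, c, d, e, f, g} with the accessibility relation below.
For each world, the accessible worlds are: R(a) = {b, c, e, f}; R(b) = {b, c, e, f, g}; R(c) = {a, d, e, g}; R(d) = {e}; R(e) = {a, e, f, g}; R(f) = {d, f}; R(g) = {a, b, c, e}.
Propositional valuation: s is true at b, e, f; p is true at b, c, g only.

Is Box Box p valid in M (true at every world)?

No

Let φ = Box Box p. Evaluate φ at each world:
  a (successors {b, c, e, f}): φ is false.
  b (successors {b, c, e, f, g}): φ is false.
  c (successors {a, d, e, g}): φ is false.
  d (successors {e}): φ is false.
  e (successors {a, e, f, g}): φ is false.
  f (successors {d, f}): φ is false.
  g (successors {a, b, c, e}): φ is false.
Detail at a (counterexample):
  At a: Box Box p requires Box p at every successor {b, c, e, f}.
    Box p fails at b, so Box Box p is false at a.
      At b: Box p requires p at every successor {b, c, e, f, g}.
        p fails at e, so Box p is false at b.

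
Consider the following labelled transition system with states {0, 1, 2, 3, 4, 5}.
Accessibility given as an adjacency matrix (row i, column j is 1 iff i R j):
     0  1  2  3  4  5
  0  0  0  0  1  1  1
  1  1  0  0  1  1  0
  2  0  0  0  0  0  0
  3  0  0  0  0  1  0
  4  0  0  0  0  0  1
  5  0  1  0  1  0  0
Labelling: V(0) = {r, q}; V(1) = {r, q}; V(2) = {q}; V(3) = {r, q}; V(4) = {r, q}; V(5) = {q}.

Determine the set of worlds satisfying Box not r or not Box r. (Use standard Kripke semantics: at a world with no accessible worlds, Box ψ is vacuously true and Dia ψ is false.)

Let φ = Box not r or not Box r. Evaluate φ at each world:
  0 (successors {3, 4, 5}): φ is true.
  1 (successors {0, 3, 4}): φ is false.
  2 (successors ∅): φ is true.
  3 (successors {4}): φ is false.
  4 (successors {5}): φ is true.
  5 (successors {1, 3}): φ is false.
For instance, at 4:
  At 4: Box not r is true, not Box r is true, so Box not r or not Box r is true.
    At 4: Box not r requires not r at every successor {5}.
      At 5: not r is true.
    So Box not r is true at 4.
    At 4: Box r is false, so not Box r is true.
      At 4: Box r requires r at every successor {5}.
        r fails at 5, so Box r is false at 4.
Satisfying worlds: {0, 2, 4}

0, 2, 4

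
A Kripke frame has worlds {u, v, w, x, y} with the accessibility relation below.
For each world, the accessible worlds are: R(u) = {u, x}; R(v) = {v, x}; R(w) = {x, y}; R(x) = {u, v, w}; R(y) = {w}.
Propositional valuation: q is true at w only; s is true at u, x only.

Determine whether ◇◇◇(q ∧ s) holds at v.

No

At v: ◇◇◇(q ∧ s) requires ◇◇(q ∧ s) at some successor in {v, x}.
  At v: ◇◇(q ∧ s) is false.
  At x: ◇◇(q ∧ s) is false.
So ◇◇◇(q ∧ s) is false at v.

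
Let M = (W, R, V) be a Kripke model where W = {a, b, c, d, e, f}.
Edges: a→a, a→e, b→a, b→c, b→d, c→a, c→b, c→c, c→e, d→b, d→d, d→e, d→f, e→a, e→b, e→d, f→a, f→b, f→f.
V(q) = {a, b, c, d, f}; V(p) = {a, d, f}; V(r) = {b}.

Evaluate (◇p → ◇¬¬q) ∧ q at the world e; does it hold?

Recall that ◇ψ holds at a world iff ψ holds at some accessible world.
At e: ◇p → ◇¬¬q is true, q is false, so (◇p → ◇¬¬q) ∧ q is false.
  At e: ◇p is true, ◇¬¬q is true, so ◇p → ◇¬¬q is true.
    At e: ◇p requires p at some successor in {a, b, d}.
      p holds at a, so ◇p is true at e.
    At e: ◇¬¬q requires ¬¬q at some successor in {a, b, d}.
      ¬¬q holds at a, so ◇¬¬q is true at e.

No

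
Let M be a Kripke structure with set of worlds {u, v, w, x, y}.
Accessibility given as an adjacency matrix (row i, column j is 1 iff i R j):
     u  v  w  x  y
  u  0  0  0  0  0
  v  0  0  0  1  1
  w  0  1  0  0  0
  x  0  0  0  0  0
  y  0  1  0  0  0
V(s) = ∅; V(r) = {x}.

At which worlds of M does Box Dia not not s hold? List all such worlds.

u, x

Let φ = Box Dia not not s. Evaluate φ at each world:
  u (successors ∅): φ is true.
  v (successors {x, y}): φ is false.
  w (successors {v}): φ is false.
  x (successors ∅): φ is true.
  y (successors {v}): φ is false.
For instance, at w:
  At w: Box Dia not not s requires Dia not not s at every successor {v}.
    Dia not not s fails at v, so Box Dia not not s is false at w.
      At v: Dia not not s requires not not s at some successor in {x, y}.
        At x: not not s is false.
        At y: not not s is false.
      So Dia not not s is false at v.
Satisfying worlds: {u, x}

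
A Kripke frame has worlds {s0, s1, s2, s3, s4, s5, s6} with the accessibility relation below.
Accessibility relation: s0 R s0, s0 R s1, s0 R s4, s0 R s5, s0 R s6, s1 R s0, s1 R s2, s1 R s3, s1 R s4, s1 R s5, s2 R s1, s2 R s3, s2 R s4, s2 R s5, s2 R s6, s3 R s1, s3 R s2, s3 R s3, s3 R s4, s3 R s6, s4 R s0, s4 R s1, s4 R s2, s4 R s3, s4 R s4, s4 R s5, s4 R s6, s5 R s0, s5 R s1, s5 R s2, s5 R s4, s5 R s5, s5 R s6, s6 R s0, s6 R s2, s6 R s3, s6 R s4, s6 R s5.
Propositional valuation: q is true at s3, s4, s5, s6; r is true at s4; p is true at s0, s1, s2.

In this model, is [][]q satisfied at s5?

No

Recall that []ψ holds at a world iff ψ holds at every accessible world, and <>ψ holds iff ψ holds at some accessible world.
At s5: [][]q requires []q at every successor {s0, s1, s2, s4, s5, s6}.
  []q fails at s0, so [][]q is false at s5.
    At s0: []q requires q at every successor {s0, s1, s4, s5, s6}.
      q fails at s0, so []q is false at s0.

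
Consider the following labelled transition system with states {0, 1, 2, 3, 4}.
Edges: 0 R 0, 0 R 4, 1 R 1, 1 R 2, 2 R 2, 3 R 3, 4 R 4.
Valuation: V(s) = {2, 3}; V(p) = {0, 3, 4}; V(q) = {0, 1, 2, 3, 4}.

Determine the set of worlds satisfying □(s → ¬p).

0, 1, 2, 4

Recall that □ψ holds at a world iff ψ holds at every accessible world, and ◇ψ holds iff ψ holds at some accessible world.
Let φ = □(s → ¬p). Evaluate φ at each world:
  0 (successors {0, 4}): φ is true.
  1 (successors {1, 2}): φ is true.
  2 (successors {2}): φ is true.
  3 (successors {3}): φ is false.
  4 (successors {4}): φ is true.
For instance, at 3:
  At 3: □(s → ¬p) requires s → ¬p at every successor {3}.
    s → ¬p fails at 3, so □(s → ¬p) is false at 3.
Satisfying worlds: {0, 1, 2, 4}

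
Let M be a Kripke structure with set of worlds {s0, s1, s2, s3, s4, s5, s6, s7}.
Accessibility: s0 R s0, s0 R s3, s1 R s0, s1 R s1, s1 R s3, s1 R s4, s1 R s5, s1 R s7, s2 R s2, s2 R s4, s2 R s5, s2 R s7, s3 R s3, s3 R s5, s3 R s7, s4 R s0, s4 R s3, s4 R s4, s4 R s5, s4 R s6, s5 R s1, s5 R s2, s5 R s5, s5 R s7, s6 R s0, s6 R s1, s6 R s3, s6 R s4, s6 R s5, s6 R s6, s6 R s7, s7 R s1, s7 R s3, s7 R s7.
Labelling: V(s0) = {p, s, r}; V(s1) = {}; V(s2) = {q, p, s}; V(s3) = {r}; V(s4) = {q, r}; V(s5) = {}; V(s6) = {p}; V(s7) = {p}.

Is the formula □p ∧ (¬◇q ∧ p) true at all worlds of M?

No

Let φ = □p ∧ (¬◇q ∧ p). Evaluate φ at each world:
  s0 (successors {s0, s3}): φ is false.
  s1 (successors {s0, s1, s3, s4, s5, s7}): φ is false.
  s2 (successors {s2, s4, s5, s7}): φ is false.
  s3 (successors {s3, s5, s7}): φ is false.
  s4 (successors {s0, s3, s4, s5, s6}): φ is false.
  s5 (successors {s1, s2, s5, s7}): φ is false.
  s6 (successors {s0, s1, s3, s4, s5, s6, s7}): φ is false.
  s7 (successors {s1, s3, s7}): φ is false.
Detail at s0 (counterexample):
  At s0: □p is false, ¬◇q ∧ p is true, so □p ∧ (¬◇q ∧ p) is false.
    At s0: □p requires p at every successor {s0, s3}.
      p fails at s3, so □p is false at s0.
    At s0: ¬◇q is true, p is true, so ¬◇q ∧ p is true.
      At s0: ◇q is false, so ¬◇q is true.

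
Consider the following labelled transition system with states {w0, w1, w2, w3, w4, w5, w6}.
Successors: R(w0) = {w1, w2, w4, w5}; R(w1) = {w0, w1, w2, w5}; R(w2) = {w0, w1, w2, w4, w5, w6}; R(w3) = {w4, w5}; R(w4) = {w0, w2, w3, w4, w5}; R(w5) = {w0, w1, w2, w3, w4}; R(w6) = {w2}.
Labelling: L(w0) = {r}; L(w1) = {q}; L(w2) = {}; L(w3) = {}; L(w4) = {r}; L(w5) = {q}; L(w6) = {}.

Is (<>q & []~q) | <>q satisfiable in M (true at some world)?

Yes

Recall that []ψ holds at a world iff ψ holds at every accessible world, and <>ψ holds iff ψ holds at some accessible world.
Let φ = (<>q & []~q) | <>q. Evaluate φ at each world:
  w0 (successors {w1, w2, w4, w5}): φ is true.
  w1 (successors {w0, w1, w2, w5}): φ is true.
  w2 (successors {w0, w1, w2, w4, w5, w6}): φ is true.
  w3 (successors {w4, w5}): φ is true.
  w4 (successors {w0, w2, w3, w4, w5}): φ is true.
  w5 (successors {w0, w1, w2, w3, w4}): φ is true.
  w6 (successors {w2}): φ is false.
Detail at w0 (witness):
  At w0: <>q & []~q is false, <>q is true, so (<>q & []~q) | <>q is true.
    At w0: <>q is true, []~q is false, so <>q & []~q is false.
      At w0: <>q requires q at some successor in {w1, w2, w4, w5}.
        q holds at w1, so <>q is true at w0.
      At w0: []~q requires ~q at every successor {w1, w2, w4, w5}.
        ~q fails at w1, so []~q is false at w0.
    At w0: <>q requires q at some successor in {w1, w2, w4, w5}.
      q holds at w1, so <>q is true at w0.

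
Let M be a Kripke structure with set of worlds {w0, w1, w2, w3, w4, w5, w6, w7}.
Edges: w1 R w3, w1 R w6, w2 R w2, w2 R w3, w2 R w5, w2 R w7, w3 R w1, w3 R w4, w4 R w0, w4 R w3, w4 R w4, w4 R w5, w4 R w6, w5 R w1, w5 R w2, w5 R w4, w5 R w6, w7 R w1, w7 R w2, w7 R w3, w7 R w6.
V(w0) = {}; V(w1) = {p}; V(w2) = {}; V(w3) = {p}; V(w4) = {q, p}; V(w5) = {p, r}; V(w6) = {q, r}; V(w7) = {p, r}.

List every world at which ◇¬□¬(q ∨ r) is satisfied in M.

Recall that □ψ holds at a world iff ψ holds at every accessible world, and ◇ψ holds iff ψ holds at some accessible world.
Let φ = ◇¬□¬(q ∨ r). Evaluate φ at each world:
  w0 (successors ∅): φ is false.
  w1 (successors {w3, w6}): φ is true.
  w2 (successors {w2, w3, w5, w7}): φ is true.
  w3 (successors {w1, w4}): φ is true.
  w4 (successors {w0, w3, w4, w5, w6}): φ is true.
  w5 (successors {w1, w2, w4, w6}): φ is true.
  w6 (successors ∅): φ is false.
  w7 (successors {w1, w2, w3, w6}): φ is true.
For instance, at w4:
  At w4: ◇¬□¬(q ∨ r) requires ¬□¬(q ∨ r) at some successor in {w0, w3, w4, w5, w6}.
    ¬□¬(q ∨ r) holds at w3, so ◇¬□¬(q ∨ r) is true at w4.
      At w3: □¬(q ∨ r) is false, so ¬□¬(q ∨ r) is true.
Satisfying worlds: {w1, w2, w3, w4, w5, w7}

w1, w2, w3, w4, w5, w7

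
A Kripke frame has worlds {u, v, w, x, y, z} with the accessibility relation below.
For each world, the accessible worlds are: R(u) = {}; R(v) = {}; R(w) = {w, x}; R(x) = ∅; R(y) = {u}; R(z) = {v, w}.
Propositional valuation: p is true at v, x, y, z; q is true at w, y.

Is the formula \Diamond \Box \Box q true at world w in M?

Yes

Recall that \Box ψ holds at a world iff ψ holds at every accessible world, and \Diamond ψ holds iff ψ holds at some accessible world.
At w: \Diamond \Box \Box q requires \Box \Box q at some successor in {w, x}.
  \Box \Box q holds at x, so \Diamond \Box \Box q is true at w.
    At x: no accessible worlds, so \Box \Box q holds vacuously.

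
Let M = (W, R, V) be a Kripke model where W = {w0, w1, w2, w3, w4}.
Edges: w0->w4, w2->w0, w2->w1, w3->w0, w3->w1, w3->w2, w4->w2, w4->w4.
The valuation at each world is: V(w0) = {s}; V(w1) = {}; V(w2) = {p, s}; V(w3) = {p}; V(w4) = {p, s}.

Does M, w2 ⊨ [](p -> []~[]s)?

At w2: [](p -> []~[]s) requires p -> []~[]s at every successor {w0, w1}.
    At w0: p is false, []~[]s is false, so p -> []~[]s is true.
      At w0: []~[]s requires ~[]s at every successor {w4}.
        ~[]s fails at w4, so []~[]s is false at w0.
    At w1: p is false, []~[]s is true, so p -> []~[]s is true.
      At w1: no accessible worlds, so []~[]s holds vacuously.
So [](p -> []~[]s) is true at w2.

Yes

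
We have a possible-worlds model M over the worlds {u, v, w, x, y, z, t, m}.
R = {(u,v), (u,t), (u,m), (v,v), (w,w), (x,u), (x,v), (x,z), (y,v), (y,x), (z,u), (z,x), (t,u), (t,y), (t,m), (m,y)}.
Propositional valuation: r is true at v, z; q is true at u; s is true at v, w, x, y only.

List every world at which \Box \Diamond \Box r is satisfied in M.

v, y, z, m

Recall that \Box ψ holds at a world iff ψ holds at every accessible world, and \Diamond ψ holds iff ψ holds at some accessible world.
Let φ = \Box \Diamond \Box r. Evaluate φ at each world:
  u (successors {v, t, m}): φ is false.
  v (successors {v}): φ is true.
  w (successors {w}): φ is false.
  x (successors {u, v, z}): φ is false.
  y (successors {v, x}): φ is true.
  z (successors {u, x}): φ is true.
  t (successors {u, y, m}): φ is false.
  m (successors {y}): φ is true.
For instance, at t:
  At t: \Box \Diamond \Box r requires \Diamond \Box r at every successor {u, y, m}.
    \Diamond \Box r fails at m, so \Box \Diamond \Box r is false at t.
      At m: \Diamond \Box r requires \Box r at some successor in {y}.
        At y: \Box r is false.
      So \Diamond \Box r is false at m.
Satisfying worlds: {v, y, z, m}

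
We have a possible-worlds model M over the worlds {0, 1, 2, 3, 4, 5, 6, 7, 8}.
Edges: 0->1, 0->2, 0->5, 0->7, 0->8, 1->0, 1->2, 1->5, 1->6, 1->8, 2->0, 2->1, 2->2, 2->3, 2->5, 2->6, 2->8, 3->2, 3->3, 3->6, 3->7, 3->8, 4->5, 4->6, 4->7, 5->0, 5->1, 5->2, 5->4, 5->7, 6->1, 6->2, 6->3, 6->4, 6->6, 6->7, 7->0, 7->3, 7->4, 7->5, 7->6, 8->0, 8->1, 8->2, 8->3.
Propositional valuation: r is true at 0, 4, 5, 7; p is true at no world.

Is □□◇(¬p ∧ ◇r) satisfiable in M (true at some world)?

Yes

Recall that □ψ holds at a world iff ψ holds at every accessible world, and ◇ψ holds iff ψ holds at some accessible world.
Let φ = □□◇(¬p ∧ ◇r). Evaluate φ at each world:
  0 (successors {1, 2, 5, 7, 8}): φ is true.
  1 (successors {0, 2, 5, 6, 8}): φ is true.
  2 (successors {0, 1, 2, 3, 5, 6, 8}): φ is true.
  3 (successors {2, 3, 6, 7, 8}): φ is true.
  4 (successors {5, 6, 7}): φ is true.
  5 (successors {0, 1, 2, 4, 7}): φ is true.
  6 (successors {1, 2, 3, 4, 6, 7}): φ is true.
  7 (successors {0, 3, 4, 5, 6}): φ is true.
  8 (successors {0, 1, 2, 3}): φ is true.
Detail at 0 (witness):
  At 0: □□◇(¬p ∧ ◇r) requires □◇(¬p ∧ ◇r) at every successor {1, 2, 5, 7, 8}.
    At 1: □◇(¬p ∧ ◇r) is true.
    At 2: □◇(¬p ∧ ◇r) is true.
    At 5: □◇(¬p ∧ ◇r) is true.
    At 7: □◇(¬p ∧ ◇r) is true.
    At 8: □◇(¬p ∧ ◇r) is true.
  So □□◇(¬p ∧ ◇r) is true at 0.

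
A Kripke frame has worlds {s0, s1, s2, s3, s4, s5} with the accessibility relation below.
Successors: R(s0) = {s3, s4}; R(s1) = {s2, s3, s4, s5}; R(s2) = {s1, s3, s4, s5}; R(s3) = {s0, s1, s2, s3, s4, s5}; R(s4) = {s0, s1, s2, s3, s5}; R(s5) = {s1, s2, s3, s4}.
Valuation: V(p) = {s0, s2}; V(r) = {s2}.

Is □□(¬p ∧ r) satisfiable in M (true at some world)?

No

Recall that □ψ holds at a world iff ψ holds at every accessible world, and ◇ψ holds iff ψ holds at some accessible world.
Let φ = □□(¬p ∧ r). Evaluate φ at each world:
  s0 (successors {s3, s4}): φ is false.
  s1 (successors {s2, s3, s4, s5}): φ is false.
  s2 (successors {s1, s3, s4, s5}): φ is false.
  s3 (successors {s0, s1, s2, s3, s4, s5}): φ is false.
  s4 (successors {s0, s1, s2, s3, s5}): φ is false.
  s5 (successors {s1, s2, s3, s4}): φ is false.
For instance, at s0:
  At s0: □□(¬p ∧ r) requires □(¬p ∧ r) at every successor {s3, s4}.
    □(¬p ∧ r) fails at s3, so □□(¬p ∧ r) is false at s0.
      At s3: □(¬p ∧ r) requires ¬p ∧ r at every successor {s0, s1, s2, s3, s4, s5}.
        ¬p ∧ r fails at s0, so □(¬p ∧ r) is false at s3.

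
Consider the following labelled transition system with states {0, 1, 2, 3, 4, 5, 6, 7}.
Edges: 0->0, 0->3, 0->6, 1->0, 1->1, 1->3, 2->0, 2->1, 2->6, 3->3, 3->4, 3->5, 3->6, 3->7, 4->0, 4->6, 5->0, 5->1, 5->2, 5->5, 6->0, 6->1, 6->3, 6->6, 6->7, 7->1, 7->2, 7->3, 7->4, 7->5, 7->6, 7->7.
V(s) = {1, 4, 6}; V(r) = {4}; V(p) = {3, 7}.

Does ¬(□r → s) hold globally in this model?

No

Recall that □ψ holds at a world iff ψ holds at every accessible world, and ◇ψ holds iff ψ holds at some accessible world.
Let φ = ¬(□r → s). Evaluate φ at each world:
  0 (successors {0, 3, 6}): φ is false.
  1 (successors {0, 1, 3}): φ is false.
  2 (successors {0, 1, 6}): φ is false.
  3 (successors {3, 4, 5, 6, 7}): φ is false.
  4 (successors {0, 6}): φ is false.
  5 (successors {0, 1, 2, 5}): φ is false.
  6 (successors {0, 1, 3, 6, 7}): φ is false.
  7 (successors {1, 2, 3, 4, 5, 6, 7}): φ is false.
Detail at 0 (counterexample):
  At 0: □r → s is true, so ¬(□r → s) is false.
    At 0: □r is false, s is false, so □r → s is true.
      At 0: □r requires r at every successor {0, 3, 6}.
        r fails at 0, so □r is false at 0.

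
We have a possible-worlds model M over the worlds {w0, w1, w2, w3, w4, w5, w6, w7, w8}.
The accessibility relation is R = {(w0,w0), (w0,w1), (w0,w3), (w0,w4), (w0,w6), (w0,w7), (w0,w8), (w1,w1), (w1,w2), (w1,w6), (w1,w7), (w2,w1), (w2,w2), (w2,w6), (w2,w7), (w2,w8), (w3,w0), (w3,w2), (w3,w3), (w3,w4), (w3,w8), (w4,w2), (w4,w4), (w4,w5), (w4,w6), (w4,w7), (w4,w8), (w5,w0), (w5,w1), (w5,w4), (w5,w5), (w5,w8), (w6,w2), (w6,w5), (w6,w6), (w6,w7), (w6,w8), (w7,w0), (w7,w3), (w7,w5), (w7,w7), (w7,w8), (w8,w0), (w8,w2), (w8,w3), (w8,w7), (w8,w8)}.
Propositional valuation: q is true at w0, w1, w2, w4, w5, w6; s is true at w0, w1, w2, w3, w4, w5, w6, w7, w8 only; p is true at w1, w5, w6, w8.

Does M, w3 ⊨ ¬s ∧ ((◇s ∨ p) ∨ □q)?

At w3: ¬s is false, (◇s ∨ p) ∨ □q is true, so ¬s ∧ ((◇s ∨ p) ∨ □q) is false.
  At w3: ◇s ∨ p is true, □q is false, so (◇s ∨ p) ∨ □q is true.
    At w3: ◇s is true, p is false, so ◇s ∨ p is true.
      At w3: ◇s requires s at some successor in {w0, w2, w3, w4, w8}.
        s holds at w0, so ◇s is true at w3.
    At w3: □q requires q at every successor {w0, w2, w3, w4, w8}.
      q fails at w3, so □q is false at w3.

No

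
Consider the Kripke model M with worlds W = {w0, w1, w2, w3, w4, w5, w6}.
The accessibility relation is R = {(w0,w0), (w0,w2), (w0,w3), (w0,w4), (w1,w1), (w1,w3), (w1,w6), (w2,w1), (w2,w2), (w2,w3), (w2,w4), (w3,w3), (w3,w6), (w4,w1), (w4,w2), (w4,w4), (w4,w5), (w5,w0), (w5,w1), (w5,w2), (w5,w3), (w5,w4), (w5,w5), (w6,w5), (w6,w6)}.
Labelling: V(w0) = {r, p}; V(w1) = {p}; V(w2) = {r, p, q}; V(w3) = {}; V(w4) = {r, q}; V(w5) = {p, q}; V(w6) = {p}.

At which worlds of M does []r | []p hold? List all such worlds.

w6

Let φ = []r | []p. Evaluate φ at each world:
  w0 (successors {w0, w2, w3, w4}): φ is false.
  w1 (successors {w1, w3, w6}): φ is false.
  w2 (successors {w1, w2, w3, w4}): φ is false.
  w3 (successors {w3, w6}): φ is false.
  w4 (successors {w1, w2, w4, w5}): φ is false.
  w5 (successors {w0, w1, w2, w3, w4, w5}): φ is false.
  w6 (successors {w5, w6}): φ is true.
For instance, at w3:
  At w3: []r is false, []p is false, so []r | []p is false.
    At w3: []r requires r at every successor {w3, w6}.
      r fails at w3, so []r is false at w3.
    At w3: []p requires p at every successor {w3, w6}.
      p fails at w3, so []p is false at w3.
Satisfying worlds: {w6}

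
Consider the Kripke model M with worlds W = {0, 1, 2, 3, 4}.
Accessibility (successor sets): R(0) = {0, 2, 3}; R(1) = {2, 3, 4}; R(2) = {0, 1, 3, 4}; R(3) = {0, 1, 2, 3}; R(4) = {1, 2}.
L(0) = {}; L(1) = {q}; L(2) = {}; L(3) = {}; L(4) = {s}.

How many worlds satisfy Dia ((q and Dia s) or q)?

3

Recall that Dia ψ holds at a world iff ψ holds at some accessible world.
Let φ = Dia ((q and Dia s) or q). Evaluate φ at each world:
  0 (successors {0, 2, 3}): φ is false.
  1 (successors {2, 3, 4}): φ is false.
  2 (successors {0, 1, 3, 4}): φ is true.
  3 (successors {0, 1, 2, 3}): φ is true.
  4 (successors {1, 2}): φ is true.
For instance, at 2:
  At 2: Dia ((q and Dia s) or q) requires (q and Dia s) or q at some successor in {0, 1, 3, 4}.
    (q and Dia s) or q holds at 1, so Dia ((q and Dia s) or q) is true at 2.
      At 1: q and Dia s is true, q is true, so (q and Dia s) or q is true.
Satisfying worlds: {2, 3, 4}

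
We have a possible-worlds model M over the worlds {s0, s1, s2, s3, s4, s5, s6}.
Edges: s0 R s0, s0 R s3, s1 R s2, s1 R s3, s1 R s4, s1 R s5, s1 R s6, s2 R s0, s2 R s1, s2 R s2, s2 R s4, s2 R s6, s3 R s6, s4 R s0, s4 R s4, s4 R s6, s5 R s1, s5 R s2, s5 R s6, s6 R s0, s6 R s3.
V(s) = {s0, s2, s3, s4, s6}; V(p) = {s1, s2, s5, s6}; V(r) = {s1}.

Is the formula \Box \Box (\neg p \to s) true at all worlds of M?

Let φ = \Box \Box (\neg p \to s). Evaluate φ at each world:
  s0 (successors {s0, s3}): φ is true.
  s1 (successors {s2, s3, s4, s5, s6}): φ is true.
  s2 (successors {s0, s1, s2, s4, s6}): φ is true.
  s3 (successors {s6}): φ is true.
  s4 (successors {s0, s4, s6}): φ is true.
  s5 (successors {s1, s2, s6}): φ is true.
  s6 (successors {s0, s3}): φ is true.
For instance, at s0:
  At s0: \Box \Box (\neg p \to s) requires \Box (\neg p \to s) at every successor {s0, s3}.
      At s0: \Box (\neg p \to s) requires \neg p \to s at every successor {s0, s3}.
        At s0: \neg p \to s is true.
        At s3: \neg p \to s is true.
      So \Box (\neg p \to s) is true at s0.
      At s3: \Box (\neg p \to s) requires \neg p \to s at every successor {s6}.
        At s6: \neg p \to s is true.
      So \Box (\neg p \to s) is true at s3.
  So \Box \Box (\neg p \to s) is true at s0.

Yes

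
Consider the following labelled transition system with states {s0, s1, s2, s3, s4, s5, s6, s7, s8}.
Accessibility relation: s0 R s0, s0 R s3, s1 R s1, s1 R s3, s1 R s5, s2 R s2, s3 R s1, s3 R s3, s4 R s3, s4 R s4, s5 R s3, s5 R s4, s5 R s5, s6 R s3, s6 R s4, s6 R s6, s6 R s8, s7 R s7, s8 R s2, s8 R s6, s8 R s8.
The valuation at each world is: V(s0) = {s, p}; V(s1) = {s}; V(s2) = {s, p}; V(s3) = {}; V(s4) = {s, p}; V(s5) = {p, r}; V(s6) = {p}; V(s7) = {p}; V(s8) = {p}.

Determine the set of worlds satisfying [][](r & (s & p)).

Recall that []ψ holds at a world iff ψ holds at every accessible world, and <>ψ holds iff ψ holds at some accessible world.
Let φ = [][](r & (s & p)). Evaluate φ at each world:
  s0 (successors {s0, s3}): φ is false.
  s1 (successors {s1, s3, s5}): φ is false.
  s2 (successors {s2}): φ is false.
  s3 (successors {s1, s3}): φ is false.
  s4 (successors {s3, s4}): φ is false.
  s5 (successors {s3, s4, s5}): φ is false.
  s6 (successors {s3, s4, s6, s8}): φ is false.
  s7 (successors {s7}): φ is false.
  s8 (successors {s2, s6, s8}): φ is false.
For instance, at s0:
  At s0: [][](r & (s & p)) requires [](r & (s & p)) at every successor {s0, s3}.
    [](r & (s & p)) fails at s0, so [][](r & (s & p)) is false at s0.
      At s0: [](r & (s & p)) requires r & (s & p) at every successor {s0, s3}.
        r & (s & p) fails at s0, so [](r & (s & p)) is false at s0.
Satisfying worlds: none.

none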